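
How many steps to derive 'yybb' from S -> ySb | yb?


Derivation: S => ySb => yybb
Steps: 2


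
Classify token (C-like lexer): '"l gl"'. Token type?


Pattern: double-quoted sequence
Type: STRING_LITERAL


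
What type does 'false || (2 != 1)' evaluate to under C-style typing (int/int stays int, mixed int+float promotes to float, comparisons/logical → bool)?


Operand types: bool || bool
Rule: logical operators take bool operands and yield bool
Result type: bool


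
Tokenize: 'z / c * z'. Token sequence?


Scan left to right, longest-match per lexeme
Tokens: ID(z), OP(/), ID(c), OP(*), ID(z)


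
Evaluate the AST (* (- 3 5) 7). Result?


Evaluate inner: (- 3 5) = -2
Evaluate root: (* -2 7) = -14
Result: -14


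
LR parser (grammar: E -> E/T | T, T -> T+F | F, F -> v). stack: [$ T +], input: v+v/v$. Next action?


no handle; shift 'v'
Action: shift


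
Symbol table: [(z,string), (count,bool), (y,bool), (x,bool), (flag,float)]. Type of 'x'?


Lookup 'x' → type bool


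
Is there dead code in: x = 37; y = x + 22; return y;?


x is read by y's definition; y is returned
No dead code


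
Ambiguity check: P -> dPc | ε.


balanced d^n…c^n: each string has a unique parse
Unambiguous


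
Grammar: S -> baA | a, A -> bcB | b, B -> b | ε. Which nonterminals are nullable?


A nonterminal is nullable iff some alternative derives ε (directly, or every symbol in it is nullable)
Nullable: {B}


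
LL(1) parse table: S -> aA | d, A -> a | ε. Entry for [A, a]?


For [A, a]: 'a' ∈ FIRST(a)
Entry: A -> a


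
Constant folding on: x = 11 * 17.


11 * 17 = 187 at compile time
Optimized: x = 187


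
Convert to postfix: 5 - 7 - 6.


Left to right (same or higher precedence on left)
Postfix: 5 7 - 6 -


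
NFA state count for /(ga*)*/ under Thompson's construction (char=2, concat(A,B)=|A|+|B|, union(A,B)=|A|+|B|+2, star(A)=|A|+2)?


Syntax tree has 2 char leaf(s), 0 union(s), 2 star(s)
chars contribute 2×2 = 4; each union adds +2; each star adds +2
Total: 4 + 0 + 4 = 8 states


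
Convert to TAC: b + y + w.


Break into single-operator statements:
t1 = b + y
t2 = t1 + w


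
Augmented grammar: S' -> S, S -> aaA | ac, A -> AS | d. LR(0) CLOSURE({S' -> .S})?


Start: S' -> .S
For each item with dot before a nonterminal B, add B -> .γ for every B-production
Closure: [S' -> .S, S -> .aaA, S -> .ac]


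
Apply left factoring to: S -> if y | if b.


Common prefix: 'if'
Factored: S -> if S', S' -> y | b


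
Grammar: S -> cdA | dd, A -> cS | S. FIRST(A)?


Per alternative of A: FIRST(cS) = {c}; FIRST(S) = {c, d}
FIRST(A) = {c, d}


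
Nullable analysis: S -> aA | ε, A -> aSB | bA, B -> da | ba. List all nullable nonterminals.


A nonterminal is nullable iff some alternative derives ε (directly, or every symbol in it is nullable)
Nullable: {S}


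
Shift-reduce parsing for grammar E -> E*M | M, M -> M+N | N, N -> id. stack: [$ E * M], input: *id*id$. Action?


handle 'E*M' on top; lookahead ∈ FOLLOW(E) = {*, $}
Action: reduce (E -> E*M)


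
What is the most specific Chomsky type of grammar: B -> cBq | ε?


Single nonterminal LHS, but c^n q^n is not regular
Classification: Type 2 (Context-Free)


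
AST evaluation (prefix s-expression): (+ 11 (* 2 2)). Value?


Evaluate inner: (* 2 2) = 4
Evaluate root: (+ 11 4) = 15
Result: 15


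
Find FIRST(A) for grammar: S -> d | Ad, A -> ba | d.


Per alternative of A: FIRST(ba) = {b}; FIRST(d) = {d}
FIRST(A) = {b, d}


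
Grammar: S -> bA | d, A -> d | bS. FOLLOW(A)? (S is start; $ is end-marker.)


$ ∈ FOLLOW(S). For each A -> αBβ: add FIRST(β)\{ε} to FOLLOW(B); if β nullable, add FOLLOW(A).
FOLLOW(A) = {$}


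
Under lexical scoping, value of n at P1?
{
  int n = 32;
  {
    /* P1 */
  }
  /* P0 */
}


P1's block does not declare n; resolves to the enclosing declaration at depth 0
n = 32


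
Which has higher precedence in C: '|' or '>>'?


'>>' is shift (level 8); '|' is bitwise OR (level 3)
Higher level binds tighter
'>>' has higher precedence than '|'


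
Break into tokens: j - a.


Scan left to right, longest-match per lexeme
Tokens: ID(j), OP(-), ID(a)


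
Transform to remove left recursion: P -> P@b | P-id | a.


Left-recursive alternatives: P@b, P-id; non-recursive: a
Introduce P': P -> aP', P' -> @bP' | -idP' | ε


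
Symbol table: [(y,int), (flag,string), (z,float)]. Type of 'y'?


Lookup 'y' → type int


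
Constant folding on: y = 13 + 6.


13 + 6 = 19 at compile time
Optimized: y = 19


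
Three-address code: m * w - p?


Break into single-operator statements:
t1 = m * w
t2 = t1 - p


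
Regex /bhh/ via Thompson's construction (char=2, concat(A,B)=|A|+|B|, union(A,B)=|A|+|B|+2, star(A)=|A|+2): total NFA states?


Syntax tree has 3 char leaf(s), 0 union(s), 0 star(s)
chars contribute 3×2 = 6; each union adds +2; each star adds +2
Total: 6 + 0 + 0 = 6 states


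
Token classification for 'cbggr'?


Pattern: letter/underscore followed by alphanumerics, not a keyword
Type: IDENTIFIER


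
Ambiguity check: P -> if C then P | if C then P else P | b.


dangling else: 'if C then if C then b else b' parses two ways
Ambiguous


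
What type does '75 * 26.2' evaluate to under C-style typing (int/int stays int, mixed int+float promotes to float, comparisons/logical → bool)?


Operand types: int * float
Rule: mixed int/float promotes to float; int/int stays int
Result type: float


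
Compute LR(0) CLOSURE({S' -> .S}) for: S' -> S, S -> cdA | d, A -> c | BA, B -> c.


Start: S' -> .S
For each item with dot before a nonterminal B, add B -> .γ for every B-production
Closure: [S' -> .S, S -> .cdA, S -> .d]


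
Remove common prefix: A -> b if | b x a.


Common prefix: 'b'
Factored: A -> b A', A' -> if | x a


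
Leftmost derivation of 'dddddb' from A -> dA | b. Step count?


Derivation: A => dA => ddA => dddA => ddddA => dddddA => dddddb
Steps: 6


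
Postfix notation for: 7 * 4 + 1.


Left to right (same or higher precedence on left)
Postfix: 7 4 * 1 +


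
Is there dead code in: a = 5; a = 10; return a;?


first assignment to a is overwritten before any read
Dead: 'a = 5'


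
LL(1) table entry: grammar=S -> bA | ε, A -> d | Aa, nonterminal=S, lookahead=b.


For [S, b]: 'b' ∈ FIRST(bA)
Entry: S -> bA


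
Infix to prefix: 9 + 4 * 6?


'*' binds tighter: tree is (+ 9 (* 4 6))
Prefix: + 9 * 4 6


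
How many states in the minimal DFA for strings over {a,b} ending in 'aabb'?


Track the longest suffix of input matching a prefix of 'aabb': 5 classes (prefixes of length 0..4)
Minimal DFA: 5 states


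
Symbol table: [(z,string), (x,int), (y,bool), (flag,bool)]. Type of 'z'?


Lookup 'z' → type string


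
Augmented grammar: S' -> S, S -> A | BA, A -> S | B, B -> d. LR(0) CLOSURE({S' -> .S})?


Start: S' -> .S
For each item with dot before a nonterminal B, add B -> .γ for every B-production
Closure: [S' -> .S, S -> .A, S -> .BA, A -> .S, A -> .B, B -> .d]


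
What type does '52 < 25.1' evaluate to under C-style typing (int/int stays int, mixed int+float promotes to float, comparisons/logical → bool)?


Operand types: int < float
Rule: comparison yields bool
Result type: bool


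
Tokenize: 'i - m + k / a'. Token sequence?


Scan left to right, longest-match per lexeme
Tokens: ID(i), OP(-), ID(m), OP(+), ID(k), OP(/), ID(a)


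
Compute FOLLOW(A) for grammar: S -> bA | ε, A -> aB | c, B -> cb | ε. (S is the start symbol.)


$ ∈ FOLLOW(S). For each A -> αBβ: add FIRST(β)\{ε} to FOLLOW(B); if β nullable, add FOLLOW(A).
FOLLOW(A) = {$}


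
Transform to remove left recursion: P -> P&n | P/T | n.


Left-recursive alternatives: P&n, P/T; non-recursive: n
Introduce P': P -> nP', P' -> &nP' | /TP' | ε


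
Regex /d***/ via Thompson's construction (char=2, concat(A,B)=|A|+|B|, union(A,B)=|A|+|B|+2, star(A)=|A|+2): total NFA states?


Syntax tree has 1 char leaf(s), 0 union(s), 3 star(s)
chars contribute 1×2 = 2; each union adds +2; each star adds +2
Total: 2 + 0 + 6 = 8 states


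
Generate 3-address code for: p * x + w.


Break into single-operator statements:
t1 = p * x
t2 = t1 + w


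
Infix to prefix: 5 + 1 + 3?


left-to-right (same/higher precedence on left): tree is (+ (+ 5 1) 3)
Prefix: + + 5 1 3


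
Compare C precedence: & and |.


'&' is bitwise AND (level 5); '|' is bitwise OR (level 3)
Higher level binds tighter
'&' has higher precedence than '|'


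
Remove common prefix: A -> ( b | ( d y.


Common prefix: '('
Factored: A -> ( A', A' -> b | d y


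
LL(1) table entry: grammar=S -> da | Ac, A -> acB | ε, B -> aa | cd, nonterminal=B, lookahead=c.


For [B, c]: 'c' ∈ FIRST(cd)
Entry: B -> cd


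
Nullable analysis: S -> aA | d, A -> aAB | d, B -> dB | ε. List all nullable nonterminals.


A nonterminal is nullable iff some alternative derives ε (directly, or every symbol in it is nullable)
Nullable: {B}


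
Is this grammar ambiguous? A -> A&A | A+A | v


'v&v+v' has two parse trees (no precedence encoded between & and +)
Ambiguous


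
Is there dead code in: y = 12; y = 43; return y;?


first assignment to y is overwritten before any read
Dead: 'y = 12'


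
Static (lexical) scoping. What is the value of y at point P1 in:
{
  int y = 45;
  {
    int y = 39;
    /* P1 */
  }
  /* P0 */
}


y declared in the same block as P1
y = 39


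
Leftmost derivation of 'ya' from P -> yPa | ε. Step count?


Derivation: P => yPa => ya
Steps: 2


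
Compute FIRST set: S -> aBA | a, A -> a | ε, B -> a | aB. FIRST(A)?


Per alternative of A: FIRST(a) = {a}; FIRST(ε) = {ε}
FIRST(A) = {a, ε}


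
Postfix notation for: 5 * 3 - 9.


Left to right (same or higher precedence on left)
Postfix: 5 3 * 9 -


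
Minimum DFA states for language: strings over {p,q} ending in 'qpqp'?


Track the longest suffix of input matching a prefix of 'qpqp': 5 classes (prefixes of length 0..4)
Minimal DFA: 5 states


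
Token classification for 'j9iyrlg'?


Pattern: letter/underscore followed by alphanumerics, not a keyword
Type: IDENTIFIER


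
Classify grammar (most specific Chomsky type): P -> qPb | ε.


Single nonterminal LHS, but q^n b^n is not regular
Classification: Type 2 (Context-Free)


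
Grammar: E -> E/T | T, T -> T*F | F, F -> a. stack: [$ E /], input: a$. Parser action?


no handle ('E/' is not any RHS); shift 'a'
Action: shift


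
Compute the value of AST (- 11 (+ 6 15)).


Evaluate inner: (+ 6 15) = 21
Evaluate root: (- 11 21) = -10
Result: -10


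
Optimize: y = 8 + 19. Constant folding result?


8 + 19 = 27 at compile time
Optimized: y = 27


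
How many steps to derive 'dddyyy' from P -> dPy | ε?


Derivation: P => dPy => ddPyy => dddPyyy => dddyyy
Steps: 4


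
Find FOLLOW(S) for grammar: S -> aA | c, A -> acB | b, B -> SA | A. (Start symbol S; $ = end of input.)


$ ∈ FOLLOW(S). For each A -> αBβ: add FIRST(β)\{ε} to FOLLOW(B); if β nullable, add FOLLOW(A).
FOLLOW(S) = {$, a, b}


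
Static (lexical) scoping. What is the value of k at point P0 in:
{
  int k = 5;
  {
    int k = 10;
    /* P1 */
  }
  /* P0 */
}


k declared in the same block as P0
k = 5


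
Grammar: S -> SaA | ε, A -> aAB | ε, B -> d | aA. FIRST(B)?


Per alternative of B: FIRST(d) = {d}; FIRST(aA) = {a}
FIRST(B) = {a, d}


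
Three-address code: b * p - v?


Break into single-operator statements:
t1 = b * p
t2 = t1 - v


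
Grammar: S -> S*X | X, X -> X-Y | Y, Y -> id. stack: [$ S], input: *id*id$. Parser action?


shift '*' to continue S -> S*X
Action: shift


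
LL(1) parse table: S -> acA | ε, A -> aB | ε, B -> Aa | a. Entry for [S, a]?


For [S, a]: 'a' ∈ FIRST(acA)
Entry: S -> acA


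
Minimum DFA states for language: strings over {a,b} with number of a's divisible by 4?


Track (count of a) mod 4: states 0..3, accept at 0
Minimal DFA: 4 states


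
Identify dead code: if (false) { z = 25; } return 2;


condition is constant false, so the whole block is unreachable
Dead: 'if (false) { z = 25; }'


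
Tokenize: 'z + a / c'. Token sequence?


Scan left to right, longest-match per lexeme
Tokens: ID(z), OP(+), ID(a), OP(/), ID(c)


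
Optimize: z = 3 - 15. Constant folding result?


3 - 15 = -12 at compile time
Optimized: z = -12


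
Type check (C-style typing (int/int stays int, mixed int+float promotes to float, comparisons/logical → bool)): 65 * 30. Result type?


Operand types: int * int
Rule: mixed int/float promotes to float; int/int stays int
Result type: int


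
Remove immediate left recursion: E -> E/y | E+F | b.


Left-recursive alternatives: E/y, E+F; non-recursive: b
Introduce E': E -> bE', E' -> /yE' | +FE' | ε


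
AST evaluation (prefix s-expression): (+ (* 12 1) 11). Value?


Evaluate inner: (* 12 1) = 12
Evaluate root: (+ 12 11) = 23
Result: 23


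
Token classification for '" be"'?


Pattern: double-quoted sequence
Type: STRING_LITERAL


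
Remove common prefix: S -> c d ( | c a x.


Common prefix: 'c'
Factored: S -> c S', S' -> d ( | a x


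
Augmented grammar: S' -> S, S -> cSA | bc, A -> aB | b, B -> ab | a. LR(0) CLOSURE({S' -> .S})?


Start: S' -> .S
For each item with dot before a nonterminal B, add B -> .γ for every B-production
Closure: [S' -> .S, S -> .cSA, S -> .bc]


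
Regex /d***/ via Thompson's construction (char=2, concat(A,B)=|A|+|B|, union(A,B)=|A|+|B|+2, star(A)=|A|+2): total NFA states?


Syntax tree has 1 char leaf(s), 0 union(s), 3 star(s)
chars contribute 1×2 = 2; each union adds +2; each star adds +2
Total: 2 + 0 + 6 = 8 states


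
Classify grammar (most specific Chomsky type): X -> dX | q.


Right-linear: every RHS is a terminal or a terminal followed by one nonterminal
Classification: Type 3 (Regular)


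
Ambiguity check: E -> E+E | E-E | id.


'id+id-id' has two parse trees (no precedence encoded between + and -)
Ambiguous


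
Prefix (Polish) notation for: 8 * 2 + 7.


left-to-right (same/higher precedence on left): tree is (+ (* 8 2) 7)
Prefix: + * 8 2 7


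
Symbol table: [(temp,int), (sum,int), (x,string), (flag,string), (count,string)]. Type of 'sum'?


Lookup 'sum' → type int


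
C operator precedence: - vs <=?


'-' is additive (level 9); '<=' is relational (level 7)
Higher level binds tighter
'-' has higher precedence than '<='


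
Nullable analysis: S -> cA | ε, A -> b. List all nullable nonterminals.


A nonterminal is nullable iff some alternative derives ε (directly, or every symbol in it is nullable)
Nullable: {S}


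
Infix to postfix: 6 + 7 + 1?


Left to right (same or higher precedence on left)
Postfix: 6 7 + 1 +


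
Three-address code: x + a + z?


Break into single-operator statements:
t1 = x + a
t2 = t1 + z


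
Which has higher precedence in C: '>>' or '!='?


'>>' is shift (level 8); '!=' is equality (level 6)
Higher level binds tighter
'>>' has higher precedence than '!='


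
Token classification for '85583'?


Pattern: digits only
Type: INTEGER_LITERAL


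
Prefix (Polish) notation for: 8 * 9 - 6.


left-to-right (same/higher precedence on left): tree is (- (* 8 9) 6)
Prefix: - * 8 9 6


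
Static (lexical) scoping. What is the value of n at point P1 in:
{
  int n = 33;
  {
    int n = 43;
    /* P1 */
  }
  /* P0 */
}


n declared in the same block as P1
n = 43


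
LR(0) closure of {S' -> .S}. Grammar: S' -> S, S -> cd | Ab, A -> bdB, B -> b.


Start: S' -> .S
For each item with dot before a nonterminal B, add B -> .γ for every B-production
Closure: [S' -> .S, S -> .cd, S -> .Ab, A -> .bdB]


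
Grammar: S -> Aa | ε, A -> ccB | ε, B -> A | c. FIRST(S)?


Per alternative of S: FIRST(Aa) = {a, c}; FIRST(ε) = {ε}
FIRST(S) = {a, c, ε}


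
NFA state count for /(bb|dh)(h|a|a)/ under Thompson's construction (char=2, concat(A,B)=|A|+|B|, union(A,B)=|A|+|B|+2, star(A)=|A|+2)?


Syntax tree has 7 char leaf(s), 3 union(s), 0 star(s)
chars contribute 7×2 = 14; each union adds +2; each star adds +2
Total: 14 + 6 + 0 = 20 states


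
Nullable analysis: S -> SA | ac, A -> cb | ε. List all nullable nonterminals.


A nonterminal is nullable iff some alternative derives ε (directly, or every symbol in it is nullable)
Nullable: {A}


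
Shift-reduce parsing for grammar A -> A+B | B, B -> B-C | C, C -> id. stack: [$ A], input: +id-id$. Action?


shift '+' to continue A -> A+B
Action: shift


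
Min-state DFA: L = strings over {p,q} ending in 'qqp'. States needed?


Track the longest suffix of input matching a prefix of 'qqp': 4 classes (prefixes of length 0..3)
Minimal DFA: 4 states


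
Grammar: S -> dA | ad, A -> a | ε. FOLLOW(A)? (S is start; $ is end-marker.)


$ ∈ FOLLOW(S). For each A -> αBβ: add FIRST(β)\{ε} to FOLLOW(B); if β nullable, add FOLLOW(A).
FOLLOW(A) = {$}


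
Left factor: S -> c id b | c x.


Common prefix: 'c'
Factored: S -> c S', S' -> id b | x


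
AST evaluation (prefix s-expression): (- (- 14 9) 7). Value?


Evaluate inner: (- 14 9) = 5
Evaluate root: (- 5 7) = -2
Result: -2


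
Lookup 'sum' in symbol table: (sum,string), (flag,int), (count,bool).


Lookup 'sum' → type string


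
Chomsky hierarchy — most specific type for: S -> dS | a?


Right-linear: every RHS is a terminal or a terminal followed by one nonterminal
Classification: Type 3 (Regular)


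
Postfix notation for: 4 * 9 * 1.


Left to right (same or higher precedence on left)
Postfix: 4 9 * 1 *


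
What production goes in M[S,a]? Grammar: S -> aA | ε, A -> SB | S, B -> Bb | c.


For [S, a]: 'a' ∈ FIRST(aA)
Entry: S -> aA


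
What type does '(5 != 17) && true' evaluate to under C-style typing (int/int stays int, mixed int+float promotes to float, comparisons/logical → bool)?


Operand types: bool && bool
Rule: logical operators take bool operands and yield bool
Result type: bool


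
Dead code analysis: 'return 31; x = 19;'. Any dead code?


statement follows a return and is unreachable
Dead: 'x = 19'


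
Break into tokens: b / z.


Scan left to right, longest-match per lexeme
Tokens: ID(b), OP(/), ID(z)


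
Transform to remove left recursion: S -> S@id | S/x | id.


Left-recursive alternatives: S@id, S/x; non-recursive: id
Introduce S': S -> idS', S' -> @idS' | /xS' | ε


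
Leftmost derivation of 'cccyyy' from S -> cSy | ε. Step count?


Derivation: S => cSy => ccSyy => cccSyyy => cccyyy
Steps: 4


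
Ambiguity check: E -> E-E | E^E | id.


'id-id^id' has two parse trees (no precedence encoded between - and ^)
Ambiguous


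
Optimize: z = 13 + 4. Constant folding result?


13 + 4 = 17 at compile time
Optimized: z = 17


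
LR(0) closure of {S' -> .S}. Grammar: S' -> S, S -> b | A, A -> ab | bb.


Start: S' -> .S
For each item with dot before a nonterminal B, add B -> .γ for every B-production
Closure: [S' -> .S, S -> .b, S -> .A, A -> .ab, A -> .bb]


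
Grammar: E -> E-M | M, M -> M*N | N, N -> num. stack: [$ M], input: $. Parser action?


lookahead ∉ {*} so M won't extend; reduce E -> M
Action: reduce (E -> M)


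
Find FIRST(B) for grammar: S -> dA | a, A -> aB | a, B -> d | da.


Per alternative of B: FIRST(d) = {d}; FIRST(da) = {d}
FIRST(B) = {d}


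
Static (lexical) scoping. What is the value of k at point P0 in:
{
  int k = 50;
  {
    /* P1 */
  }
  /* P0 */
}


k declared in the same block as P0
k = 50


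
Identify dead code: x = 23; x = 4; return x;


first assignment to x is overwritten before any read
Dead: 'x = 23'


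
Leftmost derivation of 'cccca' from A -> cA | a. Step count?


Derivation: A => cA => ccA => cccA => ccccA => cccca
Steps: 5


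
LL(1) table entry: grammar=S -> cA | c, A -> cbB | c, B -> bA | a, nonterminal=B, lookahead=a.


For [B, a]: 'a' ∈ FIRST(a)
Entry: B -> a


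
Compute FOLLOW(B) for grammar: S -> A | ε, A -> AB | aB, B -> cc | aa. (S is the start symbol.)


$ ∈ FOLLOW(S). For each A -> αBβ: add FIRST(β)\{ε} to FOLLOW(B); if β nullable, add FOLLOW(A).
FOLLOW(B) = {$, a, c}


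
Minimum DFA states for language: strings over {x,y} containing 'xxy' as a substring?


KMP-style automaton: 3 progress states + 1 absorbing accept = 4
Minimal DFA: 4 states


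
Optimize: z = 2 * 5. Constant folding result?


2 * 5 = 10 at compile time
Optimized: z = 10


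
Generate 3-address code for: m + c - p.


Break into single-operator statements:
t1 = m + c
t2 = t1 - p


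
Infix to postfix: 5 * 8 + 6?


Left to right (same or higher precedence on left)
Postfix: 5 8 * 6 +


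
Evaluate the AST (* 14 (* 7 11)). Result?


Evaluate inner: (* 7 11) = 77
Evaluate root: (* 14 77) = 1078
Result: 1078


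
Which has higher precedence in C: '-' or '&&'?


'-' is additive (level 9); '&&' is logical AND (level 2)
Higher level binds tighter
'-' has higher precedence than '&&'


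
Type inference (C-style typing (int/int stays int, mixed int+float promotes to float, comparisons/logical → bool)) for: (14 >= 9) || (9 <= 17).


Operand types: bool || bool
Rule: logical operators take bool operands and yield bool
Result type: bool


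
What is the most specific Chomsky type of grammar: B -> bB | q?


Right-linear: every RHS is a terminal or a terminal followed by one nonterminal
Classification: Type 3 (Regular)


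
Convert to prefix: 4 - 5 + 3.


left-to-right (same/higher precedence on left): tree is (+ (- 4 5) 3)
Prefix: + - 4 5 3


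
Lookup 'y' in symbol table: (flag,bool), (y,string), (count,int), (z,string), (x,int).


Lookup 'y' → type string


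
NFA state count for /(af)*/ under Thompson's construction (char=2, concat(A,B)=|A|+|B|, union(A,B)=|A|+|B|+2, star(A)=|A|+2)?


Syntax tree has 2 char leaf(s), 0 union(s), 1 star(s)
chars contribute 2×2 = 4; each union adds +2; each star adds +2
Total: 4 + 0 + 2 = 6 states


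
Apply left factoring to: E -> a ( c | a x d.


Common prefix: 'a'
Factored: E -> a E', E' -> ( c | x d


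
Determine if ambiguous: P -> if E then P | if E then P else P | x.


dangling else: 'if E then if E then x else x' parses two ways
Ambiguous


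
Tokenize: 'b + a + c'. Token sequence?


Scan left to right, longest-match per lexeme
Tokens: ID(b), OP(+), ID(a), OP(+), ID(c)


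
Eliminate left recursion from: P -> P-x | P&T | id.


Left-recursive alternatives: P-x, P&T; non-recursive: id
Introduce P': P -> idP', P' -> -xP' | &TP' | ε


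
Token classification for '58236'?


Pattern: digits only
Type: INTEGER_LITERAL


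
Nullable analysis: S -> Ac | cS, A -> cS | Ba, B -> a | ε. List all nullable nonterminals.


A nonterminal is nullable iff some alternative derives ε (directly, or every symbol in it is nullable)
Nullable: {B}


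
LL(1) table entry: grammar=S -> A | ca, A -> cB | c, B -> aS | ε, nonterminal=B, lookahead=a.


For [B, a]: 'a' ∈ FIRST(aS)
Entry: B -> aS


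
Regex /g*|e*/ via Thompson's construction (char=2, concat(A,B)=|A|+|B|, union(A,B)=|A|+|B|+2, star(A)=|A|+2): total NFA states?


Syntax tree has 2 char leaf(s), 1 union(s), 2 star(s)
chars contribute 2×2 = 4; each union adds +2; each star adds +2
Total: 4 + 2 + 4 = 10 states


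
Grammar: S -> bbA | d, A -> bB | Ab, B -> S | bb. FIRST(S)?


Per alternative of S: FIRST(bbA) = {b}; FIRST(d) = {d}
FIRST(S) = {b, d}


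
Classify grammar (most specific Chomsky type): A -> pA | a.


Right-linear: every RHS is a terminal or a terminal followed by one nonterminal
Classification: Type 3 (Regular)


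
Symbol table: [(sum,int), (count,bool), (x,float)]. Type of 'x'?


Lookup 'x' → type float


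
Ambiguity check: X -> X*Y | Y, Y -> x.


precedence layered via separate nonterminal Y: deterministic
Unambiguous


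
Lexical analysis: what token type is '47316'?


Pattern: digits only
Type: INTEGER_LITERAL


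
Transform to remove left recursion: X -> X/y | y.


Left-recursive alternatives: X/y; non-recursive: y
Introduce X': X -> yX', X' -> /yX' | ε


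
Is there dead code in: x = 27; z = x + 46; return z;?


x is read by z's definition; z is returned
No dead code


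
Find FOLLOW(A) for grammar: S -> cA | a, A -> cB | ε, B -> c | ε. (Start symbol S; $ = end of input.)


$ ∈ FOLLOW(S). For each A -> αBβ: add FIRST(β)\{ε} to FOLLOW(B); if β nullable, add FOLLOW(A).
FOLLOW(A) = {$}


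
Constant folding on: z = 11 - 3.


11 - 3 = 8 at compile time
Optimized: z = 8


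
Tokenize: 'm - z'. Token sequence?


Scan left to right, longest-match per lexeme
Tokens: ID(m), OP(-), ID(z)


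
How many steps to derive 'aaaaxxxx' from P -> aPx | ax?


Derivation: P => aPx => aaPxx => aaaPxxx => aaaaxxxx
Steps: 4


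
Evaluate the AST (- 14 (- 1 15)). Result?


Evaluate inner: (- 1 15) = -14
Evaluate root: (- 14 -14) = 28
Result: 28


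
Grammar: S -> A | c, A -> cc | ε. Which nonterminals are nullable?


A nonterminal is nullable iff some alternative derives ε (directly, or every symbol in it is nullable)
Nullable: {A, S}


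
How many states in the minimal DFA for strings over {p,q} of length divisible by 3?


Track length mod 3: states 0..2, accept at 0
Minimal DFA: 3 states


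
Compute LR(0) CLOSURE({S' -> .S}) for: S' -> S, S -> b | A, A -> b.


Start: S' -> .S
For each item with dot before a nonterminal B, add B -> .γ for every B-production
Closure: [S' -> .S, S -> .b, S -> .A, A -> .b]


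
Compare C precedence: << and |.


'<<' is shift (level 8); '|' is bitwise OR (level 3)
Higher level binds tighter
'<<' has higher precedence than '|'


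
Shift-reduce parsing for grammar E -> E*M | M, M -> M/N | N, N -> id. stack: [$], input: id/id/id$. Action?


no handle on stack; shift 'id'
Action: shift


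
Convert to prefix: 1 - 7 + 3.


left-to-right (same/higher precedence on left): tree is (+ (- 1 7) 3)
Prefix: + - 1 7 3


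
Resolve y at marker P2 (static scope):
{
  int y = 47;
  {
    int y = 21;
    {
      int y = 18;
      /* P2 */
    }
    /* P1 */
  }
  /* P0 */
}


y declared in the same block as P2
y = 18


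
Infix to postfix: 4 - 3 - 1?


Left to right (same or higher precedence on left)
Postfix: 4 3 - 1 -


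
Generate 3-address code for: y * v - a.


Break into single-operator statements:
t1 = y * v
t2 = t1 - a


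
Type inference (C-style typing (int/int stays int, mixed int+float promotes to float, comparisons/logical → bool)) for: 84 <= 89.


Operand types: int <= int
Rule: comparison yields bool
Result type: bool


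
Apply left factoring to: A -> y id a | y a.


Common prefix: 'y'
Factored: A -> y A', A' -> id a | a


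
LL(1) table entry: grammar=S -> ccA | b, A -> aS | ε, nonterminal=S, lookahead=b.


For [S, b]: 'b' ∈ FIRST(b)
Entry: S -> b


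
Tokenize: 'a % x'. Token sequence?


Scan left to right, longest-match per lexeme
Tokens: ID(a), OP(%), ID(x)


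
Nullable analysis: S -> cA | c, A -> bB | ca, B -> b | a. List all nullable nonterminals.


A nonterminal is nullable iff some alternative derives ε (directly, or every symbol in it is nullable)
Nullable: {}


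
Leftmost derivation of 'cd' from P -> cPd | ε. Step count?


Derivation: P => cPd => cd
Steps: 2


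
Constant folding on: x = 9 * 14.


9 * 14 = 126 at compile time
Optimized: x = 126


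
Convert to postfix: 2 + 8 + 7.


Left to right (same or higher precedence on left)
Postfix: 2 8 + 7 +


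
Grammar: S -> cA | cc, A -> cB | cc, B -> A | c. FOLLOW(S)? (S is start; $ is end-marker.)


$ ∈ FOLLOW(S). For each A -> αBβ: add FIRST(β)\{ε} to FOLLOW(B); if β nullable, add FOLLOW(A).
FOLLOW(S) = {$}


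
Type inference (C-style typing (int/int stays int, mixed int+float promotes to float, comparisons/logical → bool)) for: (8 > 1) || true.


Operand types: bool || bool
Rule: logical operators take bool operands and yield bool
Result type: bool


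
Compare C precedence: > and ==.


'>' is relational (level 7); '==' is equality (level 6)
Higher level binds tighter
'>' has higher precedence than '=='


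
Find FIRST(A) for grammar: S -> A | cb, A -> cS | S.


Per alternative of A: FIRST(cS) = {c}; FIRST(S) = {c}
FIRST(A) = {c}


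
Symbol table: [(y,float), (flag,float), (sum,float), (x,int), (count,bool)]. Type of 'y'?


Lookup 'y' → type float


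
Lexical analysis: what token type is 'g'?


Pattern: letter/underscore followed by alphanumerics, not a keyword
Type: IDENTIFIER


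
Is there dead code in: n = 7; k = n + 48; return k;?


n is read by k's definition; k is returned
No dead code


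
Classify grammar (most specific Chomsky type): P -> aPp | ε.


Single nonterminal LHS, but a^n p^n is not regular
Classification: Type 2 (Context-Free)


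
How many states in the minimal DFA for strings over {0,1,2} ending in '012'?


Track the longest suffix of input matching a prefix of '012': 4 classes (prefixes of length 0..3)
Minimal DFA: 4 states


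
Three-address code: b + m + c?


Break into single-operator statements:
t1 = b + m
t2 = t1 + c


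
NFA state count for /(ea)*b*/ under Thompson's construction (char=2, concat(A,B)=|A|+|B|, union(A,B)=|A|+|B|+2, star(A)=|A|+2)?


Syntax tree has 3 char leaf(s), 0 union(s), 2 star(s)
chars contribute 3×2 = 6; each union adds +2; each star adds +2
Total: 6 + 0 + 4 = 10 states


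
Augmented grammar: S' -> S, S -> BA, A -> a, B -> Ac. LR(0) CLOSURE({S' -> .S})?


Start: S' -> .S
For each item with dot before a nonterminal B, add B -> .γ for every B-production
Closure: [S' -> .S, S -> .BA, B -> .Ac, A -> .a]


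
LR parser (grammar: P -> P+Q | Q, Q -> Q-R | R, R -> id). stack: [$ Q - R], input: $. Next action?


handle 'Q-R' on top
Action: reduce (Q -> Q-R)


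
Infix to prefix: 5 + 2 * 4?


'*' binds tighter: tree is (+ 5 (* 2 4))
Prefix: + 5 * 2 4


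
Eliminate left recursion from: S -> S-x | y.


Left-recursive alternatives: S-x; non-recursive: y
Introduce S': S -> yS', S' -> -xS' | ε


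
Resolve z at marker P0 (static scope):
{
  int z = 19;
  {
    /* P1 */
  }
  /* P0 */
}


z declared in the same block as P0
z = 19


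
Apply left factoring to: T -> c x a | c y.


Common prefix: 'c'
Factored: T -> c T', T' -> x a | y


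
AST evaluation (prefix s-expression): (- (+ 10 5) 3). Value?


Evaluate inner: (+ 10 5) = 15
Evaluate root: (- 15 3) = 12
Result: 12


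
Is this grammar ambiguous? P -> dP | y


right-linear, alternatives start with distinct terminals 'd' vs 'y': unique leftmost derivation
Unambiguous


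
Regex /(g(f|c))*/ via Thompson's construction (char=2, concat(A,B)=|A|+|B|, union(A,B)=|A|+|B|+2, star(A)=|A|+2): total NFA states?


Syntax tree has 3 char leaf(s), 1 union(s), 1 star(s)
chars contribute 3×2 = 6; each union adds +2; each star adds +2
Total: 6 + 2 + 2 = 10 states


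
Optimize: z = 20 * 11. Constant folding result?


20 * 11 = 220 at compile time
Optimized: z = 220


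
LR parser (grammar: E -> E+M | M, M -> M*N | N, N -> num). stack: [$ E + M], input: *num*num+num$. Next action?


'*' can extend M; shift to build M -> M*N
Action: shift


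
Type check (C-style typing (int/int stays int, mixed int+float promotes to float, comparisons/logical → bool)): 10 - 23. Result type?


Operand types: int - int
Rule: mixed int/float promotes to float; int/int stays int
Result type: int


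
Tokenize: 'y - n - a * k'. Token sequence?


Scan left to right, longest-match per lexeme
Tokens: ID(y), OP(-), ID(n), OP(-), ID(a), OP(*), ID(k)


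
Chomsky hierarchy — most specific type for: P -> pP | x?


Right-linear: every RHS is a terminal or a terminal followed by one nonterminal
Classification: Type 3 (Regular)


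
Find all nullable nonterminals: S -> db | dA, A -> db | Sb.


A nonterminal is nullable iff some alternative derives ε (directly, or every symbol in it is nullable)
Nullable: {}


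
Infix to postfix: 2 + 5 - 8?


Left to right (same or higher precedence on left)
Postfix: 2 5 + 8 -


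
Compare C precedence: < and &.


'<' is relational (level 7); '&' is bitwise AND (level 5)
Higher level binds tighter
'<' has higher precedence than '&'


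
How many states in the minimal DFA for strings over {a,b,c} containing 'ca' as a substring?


KMP-style automaton: 2 progress states + 1 absorbing accept = 3
Minimal DFA: 3 states


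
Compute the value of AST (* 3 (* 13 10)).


Evaluate inner: (* 13 10) = 130
Evaluate root: (* 3 130) = 390
Result: 390


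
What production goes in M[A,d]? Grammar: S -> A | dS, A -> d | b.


For [A, d]: 'd' ∈ FIRST(d)
Entry: A -> d


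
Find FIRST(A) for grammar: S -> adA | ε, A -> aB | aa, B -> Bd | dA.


Per alternative of A: FIRST(aB) = {a}; FIRST(aa) = {a}
FIRST(A) = {a}


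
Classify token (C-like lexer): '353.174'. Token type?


Pattern: digits with a decimal point
Type: FLOAT_LITERAL


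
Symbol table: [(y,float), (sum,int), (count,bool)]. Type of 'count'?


Lookup 'count' → type bool


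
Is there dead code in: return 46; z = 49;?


statement follows a return and is unreachable
Dead: 'z = 49'


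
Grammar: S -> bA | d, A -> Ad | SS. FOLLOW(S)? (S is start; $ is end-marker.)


$ ∈ FOLLOW(S). For each A -> αBβ: add FIRST(β)\{ε} to FOLLOW(B); if β nullable, add FOLLOW(A).
FOLLOW(S) = {$, b, d}


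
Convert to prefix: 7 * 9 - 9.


left-to-right (same/higher precedence on left): tree is (- (* 7 9) 9)
Prefix: - * 7 9 9


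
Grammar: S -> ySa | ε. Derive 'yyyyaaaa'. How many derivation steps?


Derivation: S => ySa => yySaa => yyySaaa => yyyySaaaa => yyyyaaaa
Steps: 5


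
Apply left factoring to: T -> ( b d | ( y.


Common prefix: '('
Factored: T -> ( T', T' -> b d | y


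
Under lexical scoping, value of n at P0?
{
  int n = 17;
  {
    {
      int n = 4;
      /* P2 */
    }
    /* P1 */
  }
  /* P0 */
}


n declared in the same block as P0
n = 17


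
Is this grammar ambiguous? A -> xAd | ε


balanced x^n…d^n: each string has a unique parse
Unambiguous


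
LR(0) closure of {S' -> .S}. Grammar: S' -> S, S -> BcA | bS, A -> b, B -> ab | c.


Start: S' -> .S
For each item with dot before a nonterminal B, add B -> .γ for every B-production
Closure: [S' -> .S, S -> .BcA, S -> .bS, B -> .ab, B -> .c]


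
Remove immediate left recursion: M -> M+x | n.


Left-recursive alternatives: M+x; non-recursive: n
Introduce M': M -> nM', M' -> +xM' | ε


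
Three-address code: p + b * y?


Break into single-operator statements:
t1 = b * y
t2 = p + t1


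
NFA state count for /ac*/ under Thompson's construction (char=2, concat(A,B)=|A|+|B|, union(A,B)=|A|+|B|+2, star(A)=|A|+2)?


Syntax tree has 2 char leaf(s), 0 union(s), 1 star(s)
chars contribute 2×2 = 4; each union adds +2; each star adds +2
Total: 4 + 0 + 2 = 6 states


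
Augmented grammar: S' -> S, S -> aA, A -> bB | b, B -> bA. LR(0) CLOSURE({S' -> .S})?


Start: S' -> .S
For each item with dot before a nonterminal B, add B -> .γ for every B-production
Closure: [S' -> .S, S -> .aA]


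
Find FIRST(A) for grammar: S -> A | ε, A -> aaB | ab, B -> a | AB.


Per alternative of A: FIRST(aaB) = {a}; FIRST(ab) = {a}
FIRST(A) = {a}


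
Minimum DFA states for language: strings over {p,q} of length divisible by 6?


Track length mod 6: states 0..5, accept at 0
Minimal DFA: 6 states


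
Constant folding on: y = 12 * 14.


12 * 14 = 168 at compile time
Optimized: y = 168


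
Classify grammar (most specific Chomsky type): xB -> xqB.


LHS has context (more than one symbol) and |LHS| ≤ |RHS|
Classification: Type 1 (Context-Sensitive)


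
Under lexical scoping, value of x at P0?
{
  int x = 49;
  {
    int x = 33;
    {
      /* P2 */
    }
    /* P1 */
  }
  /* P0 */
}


x declared in the same block as P0
x = 49


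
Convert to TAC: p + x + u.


Break into single-operator statements:
t1 = p + x
t2 = t1 + u


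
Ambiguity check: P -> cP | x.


right-linear, alternatives start with distinct terminals 'c' vs 'x': unique leftmost derivation
Unambiguous


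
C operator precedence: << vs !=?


'<<' is shift (level 8); '!=' is equality (level 6)
Higher level binds tighter
'<<' has higher precedence than '!='


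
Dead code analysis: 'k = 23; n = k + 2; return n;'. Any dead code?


k is read by n's definition; n is returned
No dead code


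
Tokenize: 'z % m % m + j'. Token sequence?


Scan left to right, longest-match per lexeme
Tokens: ID(z), OP(%), ID(m), OP(%), ID(m), OP(+), ID(j)


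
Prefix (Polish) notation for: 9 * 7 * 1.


left-to-right (same/higher precedence on left): tree is (* (* 9 7) 1)
Prefix: * * 9 7 1


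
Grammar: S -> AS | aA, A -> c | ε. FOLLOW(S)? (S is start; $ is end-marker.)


$ ∈ FOLLOW(S). For each A -> αBβ: add FIRST(β)\{ε} to FOLLOW(B); if β nullable, add FOLLOW(A).
FOLLOW(S) = {$}


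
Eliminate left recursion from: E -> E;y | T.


Left-recursive alternatives: E;y; non-recursive: T
Introduce E': E -> TE', E' -> ;yE' | ε


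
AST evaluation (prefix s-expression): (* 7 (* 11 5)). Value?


Evaluate inner: (* 11 5) = 55
Evaluate root: (* 7 55) = 385
Result: 385


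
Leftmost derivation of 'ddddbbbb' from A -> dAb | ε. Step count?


Derivation: A => dAb => ddAbb => dddAbbb => ddddAbbbb => ddddbbbb
Steps: 5


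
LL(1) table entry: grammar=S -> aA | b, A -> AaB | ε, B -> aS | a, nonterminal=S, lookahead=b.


For [S, b]: 'b' ∈ FIRST(b)
Entry: S -> b


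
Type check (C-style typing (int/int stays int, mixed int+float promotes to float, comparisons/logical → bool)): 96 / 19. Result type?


Operand types: int / int
Rule: mixed int/float promotes to float; int/int stays int
Result type: int


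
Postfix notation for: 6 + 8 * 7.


* has higher precedence, evaluate 8*7 first
Postfix: 6 8 7 * +


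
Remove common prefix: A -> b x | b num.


Common prefix: 'b'
Factored: A -> b A', A' -> x | num


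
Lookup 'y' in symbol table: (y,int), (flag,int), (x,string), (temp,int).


Lookup 'y' → type int


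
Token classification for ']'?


Pattern: delimiter/punctuation
Type: PUNCTUATION


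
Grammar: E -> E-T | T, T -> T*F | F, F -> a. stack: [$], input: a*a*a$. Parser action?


no handle on stack; shift 'a'
Action: shift


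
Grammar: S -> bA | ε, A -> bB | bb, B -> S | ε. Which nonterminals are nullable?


A nonterminal is nullable iff some alternative derives ε (directly, or every symbol in it is nullable)
Nullable: {B, S}


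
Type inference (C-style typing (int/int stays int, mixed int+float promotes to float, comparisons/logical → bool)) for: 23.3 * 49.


Operand types: float * int
Rule: mixed int/float promotes to float; int/int stays int
Result type: float


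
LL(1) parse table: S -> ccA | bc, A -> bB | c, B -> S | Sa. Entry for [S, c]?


For [S, c]: 'c' ∈ FIRST(ccA)
Entry: S -> ccA


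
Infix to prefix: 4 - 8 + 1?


left-to-right (same/higher precedence on left): tree is (+ (- 4 8) 1)
Prefix: + - 4 8 1
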